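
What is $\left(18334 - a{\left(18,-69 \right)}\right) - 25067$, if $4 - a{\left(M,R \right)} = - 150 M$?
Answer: $-9437$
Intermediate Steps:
$a{\left(M,R \right)} = 4 + 150 M$ ($a{\left(M,R \right)} = 4 - - 150 M = 4 + 150 M$)
$\left(18334 - a{\left(18,-69 \right)}\right) - 25067 = \left(18334 - \left(4 + 150 \cdot 18\right)\right) - 25067 = \left(18334 - \left(4 + 2700\right)\right) - 25067 = \left(18334 - 2704\right) - 25067 = 15630 - 25067 = -9437$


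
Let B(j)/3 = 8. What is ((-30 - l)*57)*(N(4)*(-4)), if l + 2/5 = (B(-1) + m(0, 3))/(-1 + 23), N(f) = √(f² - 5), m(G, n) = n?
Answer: 386574*√11/55 ≈ 23311.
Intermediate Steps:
B(j) = 24 (B(j) = 3*8 = 24)
N(f) = √(-5 + f²)
l = 91/110 (l = -⅖ + (24 + 3)/(-1 + 23) = -⅖ + 27/22 = 91/110 ≈ 0.82727)
((-30 - l)*57)*(N(4)*(-4)) = ((-30 - 1*91/110)*57)*(√(-5 + 4²)*(-4)) = ((-30 - 91/110)*57)*(√(-5 + 16)*(-4)) = (-3391/110*57)*(√11*(-4)) = -(-386574)*√11/55 = 386574*√11/55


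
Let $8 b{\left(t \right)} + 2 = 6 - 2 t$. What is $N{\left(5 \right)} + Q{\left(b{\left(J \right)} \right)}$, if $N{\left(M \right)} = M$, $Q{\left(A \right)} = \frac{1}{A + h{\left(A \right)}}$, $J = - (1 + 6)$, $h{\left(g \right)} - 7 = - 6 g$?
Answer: $\frac{81}{17} \approx 4.7647$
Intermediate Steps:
$h{\left(g \right)} = 7 - 6 g$
$J = -7$ ($J = \left(-1\right) 7 = -7$)
$b{\left(t \right)} = \frac{1}{2} - \frac{t}{4}$ ($b{\left(t \right)} = - \frac{1}{4} + \frac{6 - 2 t}{8} = - \frac{1}{4} - \left(- \frac{3}{4} + \frac{t}{4}\right) = \frac{1}{2} - \frac{t}{4}$)
$Q{\left(A \right)} = \frac{1}{7 - 5 A}$ ($Q{\left(A \right)} = \frac{1}{A - \left(-7 + 6 A\right)} = \frac{1}{7 - 5 A}$)
$N{\left(5 \right)} + Q{\left(b{\left(J \right)} \right)} = 5 - \frac{1}{-7 + 5 \left(\frac{1}{2} - - \frac{7}{4}\right)} = 5 - \frac{1}{-7 + 5 \left(\frac{1}{2} + \frac{7}{4}\right)} = 5 - \frac{1}{-7 + 5 \cdot \frac{9}{4}} = 5 - \frac{1}{-7 + \frac{45}{4}} = 5 - \frac{1}{\frac{17}{4}} = 5 - \frac{4}{17} = \frac{81}{17}$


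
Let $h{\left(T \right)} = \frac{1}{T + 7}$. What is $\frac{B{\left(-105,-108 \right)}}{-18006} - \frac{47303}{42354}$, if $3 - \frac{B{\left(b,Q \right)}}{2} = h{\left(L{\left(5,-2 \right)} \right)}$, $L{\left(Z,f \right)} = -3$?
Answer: $- \frac{283990255}{254208708} \approx -1.1172$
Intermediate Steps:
$h{\left(T \right)} = \frac{1}{7 + T}$
$B{\left(b,Q \right)} = \frac{11}{2}$ ($B{\left(b,Q \right)} = 6 - \frac{2}{7 - 3} = 6 - \frac{2}{4} = 6 - \frac{1}{2} = \frac{11}{2}$)
$\frac{B{\left(-105,-108 \right)}}{-18006} - \frac{47303}{42354} = \frac{11}{2 \left(-18006\right)} - \frac{47303}{42354} = \frac{11}{2} \left(- \frac{1}{18006}\right) - \frac{47303}{42354} = - \frac{11}{36012} - \frac{47303}{42354} = - \frac{283990255}{254208708}$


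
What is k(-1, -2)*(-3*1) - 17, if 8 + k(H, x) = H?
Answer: 10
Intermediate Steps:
k(H, x) = -8 + H
k(-1, -2)*(-3*1) - 17 = (-8 - 1)*(-3*1) - 17 = -9*(-3) - 17 = 27 - 17 = 10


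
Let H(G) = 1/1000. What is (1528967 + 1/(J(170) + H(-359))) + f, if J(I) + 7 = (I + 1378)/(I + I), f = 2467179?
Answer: 166171722118/41583 ≈ 3.9961e+6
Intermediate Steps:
H(G) = 1/1000
J(I) = -7 + (1378 + I)/(2*I) (J(I) = -7 + (I + 1378)/(I + I) = -7 + (1378 + I)/((2*I)) = -7 + (1378 + I)*(1/(2*I)) = -7 + (1378 + I)/(2*I))
(1528967 + 1/(J(170) + H(-359))) + f = (1528967 + 1/((-13/2 + 689/170) + 1/1000)) + 2467179 = (1528967 + 1/(-208/85 + 1/1000)) + 2467179 = (1528967 + 1/(-41583/17000)) + 2467179 = (1528967 - 17000/41583) + 2467179 = 63579017761/41583 + 2467179 = 166171722118/41583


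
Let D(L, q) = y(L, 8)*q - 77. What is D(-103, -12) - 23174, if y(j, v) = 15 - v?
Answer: -23335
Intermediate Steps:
D(L, q) = -77 + 7*q (D(L, q) = (15 - 1*8)*q - 77 = (15 - 8)*q - 77 = 7*q - 77 = -77 + 7*q)
D(-103, -12) - 23174 = (-77 + 7*(-12)) - 23174 = (-77 - 84) - 23174 = -161 - 23174 = -23335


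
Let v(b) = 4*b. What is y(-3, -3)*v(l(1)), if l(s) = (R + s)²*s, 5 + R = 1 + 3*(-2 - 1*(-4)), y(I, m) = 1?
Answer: 36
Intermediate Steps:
R = 2 (R = -5 + (1 + 3*(-2 - 1*(-4))) = -5 + (1 + 3*(-2 + 4)) = -5 + (1 + 3*2) = -5 + (1 + 6) = -5 + 7 = 2)
l(s) = s*(2 + s)² (l(s) = (2 + s)²*s = s*(2 + s)²)
y(-3, -3)*v(l(1)) = 1*(4*(1*(2 + 1)²)) = 1*(4*(1*3²)) = 1*(4*(1*9)) = 1*(4*9) = 1*36 = 36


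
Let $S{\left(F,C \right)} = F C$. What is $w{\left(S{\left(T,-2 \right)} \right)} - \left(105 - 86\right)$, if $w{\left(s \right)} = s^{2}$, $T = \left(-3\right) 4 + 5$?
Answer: $177$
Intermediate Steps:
$T = -7$ ($T = -12 + 5 = -7$)
$S{\left(F,C \right)} = C F$
$w{\left(S{\left(T,-2 \right)} \right)} - \left(105 - 86\right) = \left(\left(-2\right) \left(-7\right)\right)^{2} - \left(105 - 86\right) = 14^{2} - 19 = 196 - 19 = 177$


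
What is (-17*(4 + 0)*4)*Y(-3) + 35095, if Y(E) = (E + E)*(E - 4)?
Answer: 23671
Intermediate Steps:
Y(E) = 2*E*(-4 + E) (Y(E) = (2*E)*(-4 + E) = 2*E*(-4 + E))
(-17*(4 + 0)*4)*Y(-3) + 35095 = (-17*(4 + 0)*4)*(2*(-3)*(-4 - 3)) + 35095 = (-68*4)*(2*(-3)*(-7)) + 35095 = -17*16*42 + 35095 = -272*42 + 35095 = -11424 + 35095 = 23671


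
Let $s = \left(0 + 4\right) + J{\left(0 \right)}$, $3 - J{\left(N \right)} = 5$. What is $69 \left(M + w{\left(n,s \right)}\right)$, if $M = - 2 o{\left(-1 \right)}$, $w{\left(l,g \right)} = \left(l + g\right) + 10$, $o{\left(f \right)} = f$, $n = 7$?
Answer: $1449$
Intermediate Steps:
$J{\left(N \right)} = -2$ ($J{\left(N \right)} = 3 - 5 = -2$)
$s = 2$ ($s = \left(0 + 4\right) - 2 = 4 - 2 = 2$)
$w{\left(l,g \right)} = 10 + g + l$ ($w{\left(l,g \right)} = \left(g + l\right) + 10 = 10 + g + l$)
$M = 2$ ($M = \left(-2\right) \left(-1\right) = 2$)
$69 \left(M + w{\left(n,s \right)}\right) = 69 \left(2 + \left(10 + 2 + 7\right)\right) = 69 \left(2 + 19\right) = 69 \cdot 21 = 1449$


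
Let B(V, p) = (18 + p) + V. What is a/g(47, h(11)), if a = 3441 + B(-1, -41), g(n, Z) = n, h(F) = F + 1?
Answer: 3417/47 ≈ 72.702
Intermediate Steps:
h(F) = 1 + F
B(V, p) = 18 + V + p
a = 3417 (a = 3441 + (18 - 1 - 41) = 3441 - 24 = 3417)
a/g(47, h(11)) = 3417/47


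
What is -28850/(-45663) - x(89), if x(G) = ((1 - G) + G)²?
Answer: -16813/45663 ≈ -0.36820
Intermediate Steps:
x(G) = 1 (x(G) = 1² = 1)
-28850/(-45663) - x(89) = -28850/(-45663) - 1*1 = -28850*(-1/45663) - 1 = 28850/45663 - 1 = -16813/45663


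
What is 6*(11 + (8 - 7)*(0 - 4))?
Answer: 42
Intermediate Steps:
6*(11 + (8 - 7)*(0 - 4)) = 6*(11 + 1*(-4)) = 6*(11 - 4) = 6*7 = 42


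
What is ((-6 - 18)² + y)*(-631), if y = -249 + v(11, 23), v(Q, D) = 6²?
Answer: -229053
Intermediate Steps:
v(Q, D) = 36
y = -213 (y = -249 + 36 = -213)
((-6 - 18)² + y)*(-631) = ((-6 - 18)² - 213)*(-631) = ((-24)² - 213)*(-631) = (576 - 213)*(-631) = 363*(-631) = -229053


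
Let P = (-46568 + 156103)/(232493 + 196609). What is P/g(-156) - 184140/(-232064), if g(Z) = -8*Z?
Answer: 770593299185/970896483648 ≈ 0.79369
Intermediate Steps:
P = 109535/429102 ≈ 0.25527
P/g(-156) - 184140/(-232064) = 109535/(429102*((-8*(-156)))) - 184140/(-232064) = (109535/429102)/1248 - 184140*(-1/232064) = (109535/429102)*(1/1248) + 46035/58016 = 109535/535519296 + 46035/58016 = 770593299185/970896483648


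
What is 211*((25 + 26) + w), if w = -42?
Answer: 1899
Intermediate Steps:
211*((25 + 26) + w) = 211*((25 + 26) - 42) = 211*(51 - 42) = 211*9 = 1899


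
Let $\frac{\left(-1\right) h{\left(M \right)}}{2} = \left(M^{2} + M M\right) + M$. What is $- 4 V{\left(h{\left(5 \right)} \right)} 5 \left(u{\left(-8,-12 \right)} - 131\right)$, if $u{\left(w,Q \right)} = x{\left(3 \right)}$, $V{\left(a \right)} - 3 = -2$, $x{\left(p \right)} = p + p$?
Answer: $2500$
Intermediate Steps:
$x{\left(p \right)} = 2 p$
$h{\left(M \right)} = - 4 M^{2} - 2 M$ ($h{\left(M \right)} = - 2 \left(\left(M^{2} + M M\right) + M\right) = - 2 \left(\left(M^{2} + M^{2}\right) + M\right) = - 2 \left(2 M^{2} + M\right) = - 2 \left(M + 2 M^{2}\right) = - 4 M^{2} - 2 M$)
$V{\left(a \right)} = 1$ ($V{\left(a \right)} = 3 - 2 = 1$)
$u{\left(w,Q \right)} = 6$ ($u{\left(w,Q \right)} = 2 \cdot 3 = 6$)
$- 4 V{\left(h{\left(5 \right)} \right)} 5 \left(u{\left(-8,-12 \right)} - 131\right) = \left(-4\right) 1 \cdot 5 \left(6 - 131\right) = \left(-4\right) 5 \left(-125\right) = \left(-20\right) \left(-125\right) = 2500$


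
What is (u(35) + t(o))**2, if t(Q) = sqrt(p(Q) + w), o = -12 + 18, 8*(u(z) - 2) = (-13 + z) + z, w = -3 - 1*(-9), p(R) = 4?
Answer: 5969/64 + 73*sqrt(10)/4 ≈ 150.98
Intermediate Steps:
w = 6 (w = -3 + 9 = 6)
u(z) = 3/8 + z/4 (u(z) = 2 + ((-13 + z) + z)/8 = 2 + (-13 + 2*z)/8 = 2 + (-13/8 + z/4) = 3/8 + z/4)
o = 6
t(Q) = sqrt(10) (t(Q) = sqrt(4 + 6) = sqrt(10))
(u(35) + t(o))**2 = ((3/8 + (1/4)*35) + sqrt(10))**2 = ((3/8 + 35/4) + sqrt(10))**2 = (73/8 + sqrt(10))**2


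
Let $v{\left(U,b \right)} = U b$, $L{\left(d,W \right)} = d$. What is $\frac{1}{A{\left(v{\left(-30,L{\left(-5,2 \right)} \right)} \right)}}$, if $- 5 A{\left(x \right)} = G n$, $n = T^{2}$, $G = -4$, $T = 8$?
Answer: $\frac{5}{256} \approx 0.019531$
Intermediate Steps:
$n = 64$ ($n = 8^{2} = 64$)
$A{\left(x \right)} = \frac{256}{5}$ ($A{\left(x \right)} = - \frac{\left(-4\right) 64}{5} = \left(- \frac{1}{5}\right) \left(-256\right) = \frac{256}{5}$)
$\frac{1}{A{\left(v{\left(-30,L{\left(-5,2 \right)} \right)} \right)}} = \frac{1}{\frac{256}{5}} = \frac{5}{256}$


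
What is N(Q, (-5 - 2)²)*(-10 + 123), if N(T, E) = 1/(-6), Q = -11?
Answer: -113/6 ≈ -18.833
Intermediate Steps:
N(T, E) = -⅙
N(Q, (-5 - 2)²)*(-10 + 123) = -(-10 + 123)/6 = -⅙*113 = -113/6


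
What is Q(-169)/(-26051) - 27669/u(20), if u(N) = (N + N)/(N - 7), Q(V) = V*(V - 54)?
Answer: -9371974027/1042040 ≈ -8993.9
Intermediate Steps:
Q(V) = V*(-54 + V)
u(N) = 2*N/(-7 + N) (u(N) = (2*N)/(-7 + N) = 2*N/(-7 + N))
Q(-169)/(-26051) - 27669/u(20) = -169*(-54 - 169)/(-26051) - 27669/(2*20/(-7 + 20)) = -169*(-223)*(-1/26051) - 27669/(2*20/13) = 37687*(-1/26051) - 27669/(2*20*(1/13)) = -37687/26051 - 27669/40/13 = -37687/26051 - 27669*13/40 = -37687/26051 - 359697/40 = -9371974027/1042040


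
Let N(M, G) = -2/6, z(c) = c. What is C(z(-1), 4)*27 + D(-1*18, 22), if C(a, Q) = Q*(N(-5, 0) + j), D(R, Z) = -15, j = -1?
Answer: -159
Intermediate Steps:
N(M, G) = -⅓ (N(M, G) = -2*⅙ = -⅓)
C(a, Q) = -4*Q/3 (C(a, Q) = Q*(-⅓ - 1) = Q*(-4/3) = -4*Q/3)
C(z(-1), 4)*27 + D(-1*18, 22) = -4/3*4*27 - 15 = -16/3*27 - 15 = -144 - 15 = -159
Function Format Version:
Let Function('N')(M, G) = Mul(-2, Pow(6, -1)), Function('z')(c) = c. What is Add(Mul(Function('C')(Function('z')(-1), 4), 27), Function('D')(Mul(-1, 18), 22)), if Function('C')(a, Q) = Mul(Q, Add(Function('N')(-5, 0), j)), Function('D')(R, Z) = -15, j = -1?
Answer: -159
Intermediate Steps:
Function('N')(M, G) = Rational(-1, 3) (Function('N')(M, G) = Mul(-2, Rational(1, 6)) = Rational(-1, 3))
Function('C')(a, Q) = Mul(Rational(-4, 3), Q) (Function('C')(a, Q) = Mul(Q, Add(Rational(-1, 3), -1)) = Mul(Q, Rational(-4, 3)) = Mul(Rational(-4, 3), Q))
Add(Mul(Function('C')(Function('z')(-1), 4), 27), Function('D')(Mul(-1, 18), 22)) = Add(Mul(Mul(Rational(-4, 3), 4), 27), -15) = Add(Mul(Rational(-16, 3), 27), -15) = Add(-144, -15) = -159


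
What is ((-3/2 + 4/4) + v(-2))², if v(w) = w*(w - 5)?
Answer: 729/4 ≈ 182.25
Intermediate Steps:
v(w) = w*(-5 + w)
((-3/2 + 4/4) + v(-2))² = ((-3/2 + 4/4) - 2*(-5 - 2))² = ((-3*½ + 4*(¼)) - 2*(-7))² = ((-3/2 + 1) + 14)² = (-½ + 14)² = (27/2)² = 729/4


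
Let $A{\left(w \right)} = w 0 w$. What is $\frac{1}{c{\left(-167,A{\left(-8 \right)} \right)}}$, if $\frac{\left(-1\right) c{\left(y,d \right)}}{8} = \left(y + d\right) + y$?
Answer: $\frac{1}{2672} \approx 0.00037425$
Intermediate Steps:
$A{\left(w \right)} = 0$ ($A{\left(w \right)} = 0 w = 0$)
$c{\left(y,d \right)} = - 16 y - 8 d$ ($c{\left(y,d \right)} = - 8 \left(\left(y + d\right) + y\right) = - 8 \left(\left(d + y\right) + y\right) = - 8 \left(d + 2 y\right) = - 16 y - 8 d$)
$\frac{1}{c{\left(-167,A{\left(-8 \right)} \right)}} = \frac{1}{\left(-16\right) \left(-167\right) - 0} = \frac{1}{2672 + 0} = \frac{1}{2672}$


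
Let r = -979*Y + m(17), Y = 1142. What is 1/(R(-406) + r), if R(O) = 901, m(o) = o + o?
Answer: -1/1117083 ≈ -8.9519e-7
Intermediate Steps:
m(o) = 2*o
r = -1117984 (r = -979*1142 + 2*17 = -1118018 + 34 = -1117984)
1/(R(-406) + r) = 1/(901 - 1117984) = 1/(-1117083) = -1/1117083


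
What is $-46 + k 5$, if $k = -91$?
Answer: $-501$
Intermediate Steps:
$-46 + k 5 = -46 - 455 = -501$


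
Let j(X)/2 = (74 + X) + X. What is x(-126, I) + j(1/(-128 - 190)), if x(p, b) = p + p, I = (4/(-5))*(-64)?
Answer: -16538/159 ≈ -104.01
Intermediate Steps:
I = 256/5 (I = (4*(-⅕))*(-64) = -⅘*(-64) = 256/5 ≈ 51.200)
x(p, b) = 2*p
j(X) = 148 + 4*X (j(X) = 2*((74 + X) + X) = 2*(74 + 2*X) = 148 + 4*X)
x(-126, I) + j(1/(-128 - 190)) = 2*(-126) + (148 + 4/(-128 - 190)) = -252 + (148 + 4/(-318)) = -252 + (148 + 4*(-1/318)) = -252 + (148 - 2/159) = -252 + 23530/159 = -16538/159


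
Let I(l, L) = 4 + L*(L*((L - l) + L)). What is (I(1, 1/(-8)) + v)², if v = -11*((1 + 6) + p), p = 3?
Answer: 736633881/65536 ≈ 11240.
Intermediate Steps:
I(l, L) = 4 + L²*(-l + 2*L) (I(l, L) = 4 + L*(L*(-l + 2*L)) = 4 + L²*(-l + 2*L))
v = -110 (v = -11*((1 + 6) + 3) = -11*(7 + 3) = -11*10 = -110)
(I(1, 1/(-8)) + v)² = ((4 + 2*(1/(-8))³ - 1*1*(1/(-8))²) - 110)² = ((4 + 2*(-⅛)³ - 1*1*(-⅛)²) - 110)² = ((4 + 2*(-1/512) - 1*1*1/64) - 110)² = ((4 - 1/256 - 1/64) - 110)² = (1019/256 - 110)² = (-27141/256)² = 736633881/65536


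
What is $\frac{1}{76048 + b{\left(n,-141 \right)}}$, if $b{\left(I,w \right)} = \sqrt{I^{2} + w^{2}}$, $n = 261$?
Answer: $\frac{38024}{2891605151} - \frac{3 \sqrt{9778}}{5783210302} \approx 1.3098 \cdot 10^{-5}$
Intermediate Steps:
$\frac{1}{76048 + b{\left(n,-141 \right)}} = \frac{1}{76048 + \sqrt{261^{2} + \left(-141\right)^{2}}} = \frac{1}{76048 + \sqrt{68121 + 19881}} = \frac{1}{76048 + \sqrt{88002}} = \frac{1}{76048 + 3 \sqrt{9778}}$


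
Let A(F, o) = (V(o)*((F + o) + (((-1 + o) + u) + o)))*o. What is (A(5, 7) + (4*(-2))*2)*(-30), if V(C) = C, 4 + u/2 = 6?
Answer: -42150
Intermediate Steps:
u = 4 (u = -8 + 2*6 = -8 + 12 = 4)
A(F, o) = o²*(3 + F + 3*o) (A(F, o) = (o*((F + o) + (((-1 + o) + 4) + o)))*o = (o*((F + o) + ((3 + o) + o)))*o = (o*((F + o) + (3 + 2*o)))*o = (o*(3 + F + 3*o))*o = o²*(3 + F + 3*o))
(A(5, 7) + (4*(-2))*2)*(-30) = (7²*(3 + 5 + 3*7) + (4*(-2))*2)*(-30) = (49*(3 + 5 + 21) - 8*2)*(-30) = (49*29 - 16)*(-30) = (1421 - 16)*(-30) = 1405*(-30) = -42150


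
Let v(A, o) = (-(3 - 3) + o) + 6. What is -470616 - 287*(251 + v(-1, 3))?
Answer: -545236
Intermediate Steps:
v(A, o) = 6 + o (v(A, o) = (-1*0 + o) + 6 = (0 + o) + 6 = o + 6 = 6 + o)
-470616 - 287*(251 + v(-1, 3)) = -470616 - 287*(251 + (6 + 3)) = -470616 - 287*(251 + 9) = -470616 - 287*260 = -470616 - 1*74620 = -470616 - 74620 = -545236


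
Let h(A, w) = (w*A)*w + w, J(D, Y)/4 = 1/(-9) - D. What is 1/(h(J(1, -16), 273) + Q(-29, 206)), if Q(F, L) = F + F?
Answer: -1/331025 ≈ -3.0209e-6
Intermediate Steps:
J(D, Y) = -4/9 - 4*D (J(D, Y) = 4*(1/(-9) - D) = 4*(-⅑ - D) = -4/9 - 4*D)
h(A, w) = w + A*w² (h(A, w) = (A*w)*w + w = A*w² + w = w + A*w²)
Q(F, L) = 2*F
1/(h(J(1, -16), 273) + Q(-29, 206)) = 1/(273*(1 + (-4/9 - 4*1)*273) + 2*(-29)) = 1/(273*(1 + (-4/9 - 4)*273) - 58) = 1/(273*(1 - 40/9*273) - 58) = 1/(273*(1 - 3640/3) - 58) = 1/(273*(-3637/3) - 58) = 1/(-330967 - 58) = 1/(-331025) = -1/331025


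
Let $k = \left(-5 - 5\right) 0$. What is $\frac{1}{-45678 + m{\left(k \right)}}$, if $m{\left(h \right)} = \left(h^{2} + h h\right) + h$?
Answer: $- \frac{1}{45678} \approx -2.1892 \cdot 10^{-5}$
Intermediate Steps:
$k = 0$ ($k = \left(-10\right) 0 = 0$)
$m{\left(h \right)} = h + 2 h^{2}$ ($m{\left(h \right)} = \left(h^{2} + h^{2}\right) + h = 2 h^{2} + h = h + 2 h^{2}$)
$\frac{1}{-45678 + m{\left(k \right)}} = \frac{1}{-45678 + 0 \left(1 + 2 \cdot 0\right)} = \frac{1}{-45678 + 0 \left(1 + 0\right)} = \frac{1}{-45678 + 0 \cdot 1} = \frac{1}{-45678 + 0} = \frac{1}{-45678} = - \frac{1}{45678}$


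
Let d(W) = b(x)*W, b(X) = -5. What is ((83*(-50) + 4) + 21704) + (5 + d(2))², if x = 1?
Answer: 17583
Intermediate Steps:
d(W) = -5*W
((83*(-50) + 4) + 21704) + (5 + d(2))² = ((83*(-50) + 4) + 21704) + (5 - 5*2)² = ((-4150 + 4) + 21704) + (5 - 10)² = (-4146 + 21704) + (-5)² = 17558 + 25 = 17583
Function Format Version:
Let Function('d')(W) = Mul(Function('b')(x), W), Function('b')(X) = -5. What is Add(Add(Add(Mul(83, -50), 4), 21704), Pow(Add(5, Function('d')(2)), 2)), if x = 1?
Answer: 17583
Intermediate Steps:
Function('d')(W) = Mul(-5, W)
Add(Add(Add(Mul(83, -50), 4), 21704), Pow(Add(5, Function('d')(2)), 2)) = Add(Add(Add(Mul(83, -50), 4), 21704), Pow(Add(5, Mul(-5, 2)), 2)) = Add(Add(Add(-4150, 4), 21704), Pow(Add(5, -10), 2)) = Add(Add(-4146, 21704), Pow(-5, 2)) = Add(17558, 25) = 17583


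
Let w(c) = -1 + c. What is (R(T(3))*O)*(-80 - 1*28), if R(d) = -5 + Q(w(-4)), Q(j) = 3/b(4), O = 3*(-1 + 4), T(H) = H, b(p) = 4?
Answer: 4131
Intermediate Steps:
O = 9 (O = 3*3 = 9)
Q(j) = ¾ (Q(j) = 3/4 = 3*(¼) = ¾)
R(d) = -17/4 (R(d) = -5 + ¾ = -17/4)
(R(T(3))*O)*(-80 - 1*28) = (-17/4*9)*(-80 - 1*28) = -153*(-80 - 28)/4 = -153/4*(-108) = 4131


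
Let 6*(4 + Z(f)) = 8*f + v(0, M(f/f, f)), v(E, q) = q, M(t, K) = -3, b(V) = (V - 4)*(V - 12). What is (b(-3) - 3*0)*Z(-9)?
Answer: -3465/2 ≈ -1732.5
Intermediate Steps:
b(V) = (-12 + V)*(-4 + V) (b(V) = (-4 + V)*(-12 + V) = (-12 + V)*(-4 + V))
Z(f) = -9/2 + 4*f/3 (Z(f) = -4 + (8*f - 3)/6 = -4 + (-3 + 8*f)/6 = -4 + (-1/2 + 4*f/3) = -9/2 + 4*f/3)
(b(-3) - 3*0)*Z(-9) = ((48 + (-3)**2 - 16*(-3)) - 3*0)*(-9/2 + (4/3)*(-9)) = ((48 + 9 + 48) + 0)*(-9/2 - 12) = (105 + 0)*(-33/2) = 105*(-33/2) = -3465/2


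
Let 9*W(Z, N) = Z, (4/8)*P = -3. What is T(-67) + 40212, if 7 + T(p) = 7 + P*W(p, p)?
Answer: 120770/3 ≈ 40257.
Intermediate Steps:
P = -6 (P = 2*(-3) = -6)
W(Z, N) = Z/9
T(p) = -2*p/3 (T(p) = -7 + (7 - 2*p/3) = -2*p/3)
T(-67) + 40212 = -2/3*(-67) + 40212 = 134/3 + 40212 = 120770/3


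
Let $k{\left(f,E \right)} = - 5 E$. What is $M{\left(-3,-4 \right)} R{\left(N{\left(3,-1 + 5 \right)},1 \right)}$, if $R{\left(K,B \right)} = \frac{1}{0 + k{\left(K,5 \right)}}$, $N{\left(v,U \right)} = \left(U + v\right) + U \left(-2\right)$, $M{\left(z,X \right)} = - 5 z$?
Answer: $- \frac{3}{5} \approx -0.6$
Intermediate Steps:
$N{\left(v,U \right)} = v - U$ ($N{\left(v,U \right)} = \left(U + v\right) - 2 U = v - U$)
$R{\left(K,B \right)} = - \frac{1}{25}$ ($R{\left(K,B \right)} = \frac{1}{0 - 25} = \frac{1}{-25} = - \frac{1}{25}$)
$M{\left(-3,-4 \right)} R{\left(N{\left(3,-1 + 5 \right)},1 \right)} = \left(-5\right) \left(-3\right) \left(- \frac{1}{25}\right) = 15 \left(- \frac{1}{25}\right) = - \frac{3}{5}$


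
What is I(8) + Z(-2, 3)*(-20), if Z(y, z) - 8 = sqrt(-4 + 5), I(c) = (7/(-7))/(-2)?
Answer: -359/2 ≈ -179.50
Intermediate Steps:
I(c) = 1/2 (I(c) = (7*(-1/7))*(-1/2) = -1*(-1/2) = 1/2)
Z(y, z) = 9 (Z(y, z) = 8 + sqrt(-4 + 5) = 8 + sqrt(1) = 8 + 1 = 9)
I(8) + Z(-2, 3)*(-20) = 1/2 + 9*(-20) = 1/2 - 180 = -359/2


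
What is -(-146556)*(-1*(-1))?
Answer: 146556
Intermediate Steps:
-(-146556)*(-1*(-1)) = -(-146556) = -12213*(-12) = 146556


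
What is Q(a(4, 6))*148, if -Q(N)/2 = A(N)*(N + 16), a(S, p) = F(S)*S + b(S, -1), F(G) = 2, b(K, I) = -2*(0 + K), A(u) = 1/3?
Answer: -4736/3 ≈ -1578.7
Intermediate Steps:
A(u) = 1/3
b(K, I) = -2*K
a(S, p) = 0 (a(S, p) = 2*S - 2*S = 0)
Q(N) = -32/3 - 2*N/3 (Q(N) = -2*(N + 16)/3 = -2*(16 + N)/3 = -2*(16/3 + N/3) = -32/3 - 2*N/3)
Q(a(4, 6))*148 = (-32/3 - 2/3*0)*148 = (-32/3 + 0)*148 = -32/3*148 = -4736/3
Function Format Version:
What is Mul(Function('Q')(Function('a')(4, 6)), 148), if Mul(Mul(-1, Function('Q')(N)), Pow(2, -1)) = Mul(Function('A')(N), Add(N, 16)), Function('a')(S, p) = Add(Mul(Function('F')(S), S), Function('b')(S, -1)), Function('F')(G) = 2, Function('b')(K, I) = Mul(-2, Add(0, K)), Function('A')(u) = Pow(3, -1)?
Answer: Rational(-4736, 3) ≈ -1578.7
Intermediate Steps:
Function('A')(u) = Rational(1, 3)
Function('b')(K, I) = Mul(-2, K)
Function('a')(S, p) = 0 (Function('a')(S, p) = Add(Mul(2, S), Mul(-2, S)) = 0)
Function('Q')(N) = Add(Rational(-32, 3), Mul(Rational(-2, 3), N)) (Function('Q')(N) = Mul(-2, Mul(Rational(1, 3), Add(N, 16))) = Mul(-2, Mul(Rational(1, 3), Add(16, N))) = Mul(-2, Add(Rational(16, 3), Mul(Rational(1, 3), N))) = Add(Rational(-32, 3), Mul(Rational(-2, 3), N)))
Mul(Function('Q')(Function('a')(4, 6)), 148) = Mul(Add(Rational(-32, 3), Mul(Rational(-2, 3), 0)), 148) = Mul(Add(Rational(-32, 3), 0), 148) = Mul(Rational(-32, 3), 148) = Rational(-4736, 3)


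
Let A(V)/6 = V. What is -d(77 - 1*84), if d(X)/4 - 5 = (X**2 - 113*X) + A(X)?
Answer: -3212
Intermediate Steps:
A(V) = 6*V
d(X) = 20 - 428*X + 4*X**2 (d(X) = 20 + 4*((X**2 - 113*X) + 6*X) = 20 + 4*(X**2 - 107*X) = 20 + (-428*X + 4*X**2) = 20 - 428*X + 4*X**2)
-d(77 - 1*84) = -(20 - 428*(77 - 1*84) + 4*(77 - 1*84)**2) = -(20 - 428*(77 - 84) + 4*(77 - 84)**2) = -(20 - 428*(-7) + 4*(-7)**2) = -(20 + 2996 + 4*49) = -(20 + 2996 + 196) = -1*3212 = -3212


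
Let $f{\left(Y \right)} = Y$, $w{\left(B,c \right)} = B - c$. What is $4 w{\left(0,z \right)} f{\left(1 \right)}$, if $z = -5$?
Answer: $20$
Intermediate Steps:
$4 w{\left(0,z \right)} f{\left(1 \right)} = 4 \left(0 - -5\right) 1 = 4 \left(0 + 5\right) 1 = 4 \cdot 5 \cdot 1 = 20 \cdot 1 = 20$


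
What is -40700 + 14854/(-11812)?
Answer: -240381627/5906 ≈ -40701.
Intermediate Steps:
-40700 + 14854/(-11812) = -40700 + 14854*(-1/11812) = -40700 - 7427/5906 = -240381627/5906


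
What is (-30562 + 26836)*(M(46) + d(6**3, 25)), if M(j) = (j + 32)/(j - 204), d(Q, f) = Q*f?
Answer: -1589366286/79 ≈ -2.0119e+7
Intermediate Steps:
M(j) = (32 + j)/(-204 + j)
(-30562 + 26836)*(M(46) + d(6**3, 25)) = (-30562 + 26836)*((32 + 46)/(-204 + 46) + 6**3*25) = -3726*(78/(-158) + 216*25) = -3726*(-1/158*78 + 5400) = -3726*(-39/79 + 5400) = -3726*426561/79 = -1589366286/79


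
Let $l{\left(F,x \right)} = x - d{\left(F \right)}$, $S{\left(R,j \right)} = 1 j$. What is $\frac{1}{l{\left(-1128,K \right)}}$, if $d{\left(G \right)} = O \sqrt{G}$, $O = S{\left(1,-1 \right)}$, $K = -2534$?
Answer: $- \frac{1267}{3211142} - \frac{i \sqrt{282}}{3211142} \approx -0.00039456 - 5.2296 \cdot 10^{-6} i$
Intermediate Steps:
$S{\left(R,j \right)} = j$
$O = -1$
$d{\left(G \right)} = - \sqrt{G}$
$l{\left(F,x \right)} = x + \sqrt{F}$ ($l{\left(F,x \right)} = x - - \sqrt{F} = x + \sqrt{F}$)
$\frac{1}{l{\left(-1128,K \right)}} = \frac{1}{-2534 + \sqrt{-1128}} = \frac{1}{-2534 + 2 i \sqrt{282}}$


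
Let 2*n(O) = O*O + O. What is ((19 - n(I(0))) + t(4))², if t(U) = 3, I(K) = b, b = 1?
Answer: 441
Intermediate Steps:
I(K) = 1
n(O) = O/2 + O²/2 (n(O) = (O*O + O)/2 = (O² + O)/2 = (O + O²)/2 = O/2 + O²/2)
((19 - n(I(0))) + t(4))² = ((19 - (1 + 1)/2) + 3)² = ((19 - 2/2) + 3)² = ((19 - 1*1) + 3)² = ((19 - 1) + 3)² = (18 + 3)² = 21² = 441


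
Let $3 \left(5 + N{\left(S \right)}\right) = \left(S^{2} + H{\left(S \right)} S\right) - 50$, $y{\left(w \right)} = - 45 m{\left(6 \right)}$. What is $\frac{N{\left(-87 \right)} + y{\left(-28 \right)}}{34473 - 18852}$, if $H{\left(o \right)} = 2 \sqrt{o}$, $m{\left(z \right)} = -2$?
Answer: $\frac{7774}{46863} - \frac{58 i \sqrt{87}}{15621} \approx 0.16589 - 0.034632 i$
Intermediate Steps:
$y{\left(w \right)} = 90$ ($y{\left(w \right)} = \left(-45\right) \left(-2\right) = 90$)
$N{\left(S \right)} = - \frac{65}{3} + \frac{S^{2}}{3} + \frac{2 S^{\frac{3}{2}}}{3}$ ($N{\left(S \right)} = -5 + \frac{\left(S^{2} + 2 \sqrt{S} S\right) - 50}{3} = -5 + \frac{\left(S^{2} + 2 S^{\frac{3}{2}}\right) - 50}{3} = -5 + \frac{-50 + S^{2} + 2 S^{\frac{3}{2}}}{3} = -5 + \left(- \frac{50}{3} + \frac{S^{2}}{3} + \frac{2 S^{\frac{3}{2}}}{3}\right) = - \frac{65}{3} + \frac{S^{2}}{3} + \frac{2 S^{\frac{3}{2}}}{3}$)
$\frac{N{\left(-87 \right)} + y{\left(-28 \right)}}{34473 - 18852} = \frac{\left(- \frac{65}{3} + \frac{\left(-87\right)^{2}}{3} + \frac{2 \left(-87\right)^{\frac{3}{2}}}{3}\right) + 90}{34473 - 18852} = \frac{\left(- \frac{65}{3} + \frac{1}{3} \cdot 7569 + \frac{2 \left(- 87 i \sqrt{87}\right)}{3}\right) + 90}{15621} = \left(\left(- \frac{65}{3} + 2523 - 58 i \sqrt{87}\right) + 90\right) \frac{1}{15621} = \left(\left(\frac{7504}{3} - 58 i \sqrt{87}\right) + 90\right) \frac{1}{15621} = \left(\frac{7774}{3} - 58 i \sqrt{87}\right) \frac{1}{15621} = \frac{7774}{46863} - \frac{58 i \sqrt{87}}{15621}$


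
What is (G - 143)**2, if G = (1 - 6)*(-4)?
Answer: 15129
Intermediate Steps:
G = 20 (G = -5*(-4) = 20)
(G - 143)**2 = (20 - 143)**2 = (-123)**2 = 15129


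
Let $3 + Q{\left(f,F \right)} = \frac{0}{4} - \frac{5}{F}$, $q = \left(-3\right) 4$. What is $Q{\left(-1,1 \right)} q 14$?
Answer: $1344$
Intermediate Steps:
$q = -12$
$Q{\left(f,F \right)} = -3 - \frac{5}{F}$ ($Q{\left(f,F \right)} = -3 + \left(\frac{0}{4} - \frac{5}{F}\right) = -3 + \left(0 \cdot \frac{1}{4} - \frac{5}{F}\right) = -3 + \left(0 - \frac{5}{F}\right) = -3 - \frac{5}{F}$)
$Q{\left(-1,1 \right)} q 14 = \left(-3 - \frac{5}{1}\right) \left(-12\right) 14 = \left(-3 - 5\right) \left(-12\right) 14 = \left(-8\right) \left(-12\right) 14 = 96 \cdot 14 = 1344$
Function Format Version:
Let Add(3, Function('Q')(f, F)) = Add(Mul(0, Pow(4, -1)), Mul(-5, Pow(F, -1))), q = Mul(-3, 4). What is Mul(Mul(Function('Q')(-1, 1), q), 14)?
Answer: 1344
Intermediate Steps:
q = -12
Function('Q')(f, F) = Add(-3, Mul(-5, Pow(F, -1))) (Function('Q')(f, F) = Add(-3, Add(Mul(0, Pow(4, -1)), Mul(-5, Pow(F, -1)))) = Add(-3, Add(Mul(0, Rational(1, 4)), Mul(-5, Pow(F, -1)))) = Add(-3, Add(0, Mul(-5, Pow(F, -1)))) = Add(-3, Mul(-5, Pow(F, -1))))
Mul(Mul(Function('Q')(-1, 1), q), 14) = Mul(Mul(Add(-3, Mul(-5, Pow(1, -1))), -12), 14) = Mul(Mul(Add(-3, Mul(-5, 1)), -12), 14) = Mul(Mul(Add(-3, -5), -12), 14) = Mul(Mul(-8, -12), 14) = Mul(96, 14) = 1344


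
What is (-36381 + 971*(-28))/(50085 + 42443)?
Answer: -63569/92528 ≈ -0.68702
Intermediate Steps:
(-36381 + 971*(-28))/(50085 + 42443) = (-36381 - 27188)/92528 = -63569*1/92528 = -63569/92528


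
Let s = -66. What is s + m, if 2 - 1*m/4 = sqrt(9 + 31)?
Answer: -58 - 8*sqrt(10) ≈ -83.298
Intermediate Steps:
m = 8 - 8*sqrt(10) (m = 8 - 4*sqrt(9 + 31) = 8 - 8*sqrt(10) ≈ -17.298)
s + m = -66 + (8 - 8*sqrt(10)) = -58 - 8*sqrt(10)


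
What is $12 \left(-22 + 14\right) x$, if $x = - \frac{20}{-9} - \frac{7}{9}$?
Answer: $- \frac{416}{3} \approx -138.67$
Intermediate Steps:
$x = \frac{13}{9}$ ($x = \left(-20\right) \left(- \frac{1}{9}\right) - \frac{7}{9} = \frac{20}{9} - \frac{7}{9} = \frac{13}{9} \approx 1.4444$)
$12 \left(-22 + 14\right) x = 12 \left(-22 + 14\right) \frac{13}{9} = 12 \left(-8\right) \frac{13}{9} = \left(-96\right) \frac{13}{9} = - \frac{416}{3}$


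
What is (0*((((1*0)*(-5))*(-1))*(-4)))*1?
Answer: 0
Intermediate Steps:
(0*((((1*0)*(-5))*(-1))*(-4)))*1 = (0*(((0*(-5))*(-1))*(-4)))*1 = (0*((0*(-1))*(-4)))*1 = (0*(0*(-4)))*1 = (0*0)*1 = 0*1 = 0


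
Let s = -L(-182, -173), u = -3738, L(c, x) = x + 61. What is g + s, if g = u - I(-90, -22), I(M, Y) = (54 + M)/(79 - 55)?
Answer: -7249/2 ≈ -3624.5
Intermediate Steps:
L(c, x) = 61 + x
I(M, Y) = 9/4 + M/24 (I(M, Y) = (54 + M)/24 = (54 + M)*(1/24) = 9/4 + M/24)
s = 112 (s = -(61 - 173) = -1*(-112) = 112)
g = -7473/2 (g = -3738 - (9/4 + (1/24)*(-90)) = -3738 - (9/4 - 15/4) = -3738 - 1*(-3/2) = -3738 + 3/2 = -7473/2 ≈ -3736.5)
g + s = -7473/2 + 112 = -7249/2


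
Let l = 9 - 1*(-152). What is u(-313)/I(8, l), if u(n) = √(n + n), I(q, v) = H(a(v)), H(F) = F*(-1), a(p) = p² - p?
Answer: -I*√626/25760 ≈ -0.00097127*I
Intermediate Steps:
H(F) = -F
l = 161 (l = 9 + 152 = 161)
I(q, v) = -v*(-1 + v)
u(n) = √2*√n (u(n) = √(2*n) = √2*√n)
u(-313)/I(8, l) = (√2*√(-313))/((161*(1 - 1*161))) = (√2*(I*√313))/((161*(1 - 161))) = (I*√626)/((161*(-160))) = (I*√626)/(-25760) = (I*√626)*(-1/25760) = -I*√626/25760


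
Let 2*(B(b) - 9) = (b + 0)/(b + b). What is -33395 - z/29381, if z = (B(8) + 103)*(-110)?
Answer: -178393845/5342 ≈ -33395.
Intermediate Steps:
B(b) = 37/4 (B(b) = 9 + ((b + 0)/(b + b))/2 = 9 + (b/((2*b)))/2 = 9 + (b*(1/(2*b)))/2 = 9 + (1/2)*(1/2) = 9 + 1/4 = 37/4)
z = -24695/2 (z = (37/4 + 103)*(-110) = (449/4)*(-110) = -24695/2 ≈ -12348.)
-33395 - z/29381 = -33395 - (-24695)/(2*29381) = -33395 - 1*(-2245/5342) = -33395 + 2245/5342 = -178393845/5342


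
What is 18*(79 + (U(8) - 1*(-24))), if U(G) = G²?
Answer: 3006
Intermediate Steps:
18*(79 + (U(8) - 1*(-24))) = 18*(79 + (8² - 1*(-24))) = 18*(79 + (64 + 24)) = 18*(79 + 88) = 18*167 = 3006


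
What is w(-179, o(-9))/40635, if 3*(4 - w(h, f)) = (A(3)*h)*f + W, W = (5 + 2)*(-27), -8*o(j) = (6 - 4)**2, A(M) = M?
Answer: -1/1806 ≈ -0.00055371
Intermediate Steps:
o(j) = -1/2 (o(j) = -(6 - 4)**2/8 = -1/8*2**2 = -1/8*4 = -1/2)
W = -189 (W = 7*(-27) = -189)
w(h, f) = 67 - f*h (w(h, f) = 4 - ((3*h)*f - 189)/3 = 4 - (3*f*h - 189)/3 = 4 - (-189 + 3*f*h)/3 = 4 + (63 - f*h) = 67 - f*h)
w(-179, o(-9))/40635 = (67 - 1*(-1/2)*(-179))/40635 = (67 - 179/2)*(1/40635) = -45/2*1/40635 = -1/1806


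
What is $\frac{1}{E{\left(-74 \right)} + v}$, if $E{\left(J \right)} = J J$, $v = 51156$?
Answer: $\frac{1}{56632} \approx 1.7658 \cdot 10^{-5}$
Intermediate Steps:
$E{\left(J \right)} = J^{2}$
$\frac{1}{E{\left(-74 \right)} + v} = \frac{1}{\left(-74\right)^{2} + 51156} = \frac{1}{5476 + 51156} = \frac{1}{56632}$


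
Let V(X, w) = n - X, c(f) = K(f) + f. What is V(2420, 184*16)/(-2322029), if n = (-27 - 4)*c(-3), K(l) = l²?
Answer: 2606/2322029 ≈ 0.0011223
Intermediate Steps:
c(f) = f + f² (c(f) = f² + f = f + f²)
n = -186 (n = (-27 - 4)*(-3*(1 - 3)) = -(-93)*(-2) = -31*6 = -186)
V(X, w) = -186 - X
V(2420, 184*16)/(-2322029) = (-186 - 1*2420)/(-2322029) = (-186 - 2420)*(-1/2322029) = -2606*(-1/2322029) = 2606/2322029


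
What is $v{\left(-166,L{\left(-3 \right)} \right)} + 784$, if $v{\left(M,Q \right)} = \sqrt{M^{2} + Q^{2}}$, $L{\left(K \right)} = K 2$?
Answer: $784 + 2 \sqrt{6898} \approx 950.11$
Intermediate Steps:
$L{\left(K \right)} = 2 K$
$v{\left(-166,L{\left(-3 \right)} \right)} + 784 = \sqrt{\left(-166\right)^{2} + \left(2 \left(-3\right)\right)^{2}} + 784 = \sqrt{27556 + \left(-6\right)^{2}} + 784 = \sqrt{27556 + 36} + 784 = \sqrt{27592} + 784 = 2 \sqrt{6898} + 784 = 784 + 2 \sqrt{6898}$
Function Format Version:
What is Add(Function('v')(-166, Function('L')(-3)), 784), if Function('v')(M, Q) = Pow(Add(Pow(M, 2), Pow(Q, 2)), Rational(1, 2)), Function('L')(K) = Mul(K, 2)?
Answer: Add(784, Mul(2, Pow(6898, Rational(1, 2)))) ≈ 950.11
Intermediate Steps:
Function('L')(K) = Mul(2, K)
Add(Function('v')(-166, Function('L')(-3)), 784) = Add(Pow(Add(Pow(-166, 2), Pow(Mul(2, -3), 2)), Rational(1, 2)), 784) = Add(Pow(Add(27556, Pow(-6, 2)), Rational(1, 2)), 784) = Add(Pow(Add(27556, 36), Rational(1, 2)), 784) = Add(Pow(27592, Rational(1, 2)), 784) = Add(Mul(2, Pow(6898, Rational(1, 2))), 784) = Add(784, Mul(2, Pow(6898, Rational(1, 2))))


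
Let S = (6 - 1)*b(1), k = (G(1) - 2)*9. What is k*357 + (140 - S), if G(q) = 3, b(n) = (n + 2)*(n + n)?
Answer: 3323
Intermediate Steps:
b(n) = 2*n*(2 + n) (b(n) = (2 + n)*(2*n) = 2*n*(2 + n))
k = 9 (k = (3 - 2)*9 = 1*9 = 9)
S = 30 (S = (6 - 1)*(2*1*(2 + 1)) = 5*(2*1*3) = 5*6 = 30)
k*357 + (140 - S) = 9*357 + (140 - 1*30) = 3213 + (140 - 30) = 3213 + 110 = 3323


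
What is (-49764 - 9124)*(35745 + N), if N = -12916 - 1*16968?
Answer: -345142568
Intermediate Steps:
N = -29884 (N = -12916 - 16968 = -29884)
(-49764 - 9124)*(35745 + N) = (-49764 - 9124)*(35745 - 29884) = -58888*5861 = -345142568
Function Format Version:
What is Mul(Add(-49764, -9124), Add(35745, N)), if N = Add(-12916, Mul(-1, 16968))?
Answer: -345142568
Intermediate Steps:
N = -29884 (N = Add(-12916, -16968) = -29884)
Mul(Add(-49764, -9124), Add(35745, N)) = Mul(Add(-49764, -9124), Add(35745, -29884)) = Mul(-58888, 5861) = -345142568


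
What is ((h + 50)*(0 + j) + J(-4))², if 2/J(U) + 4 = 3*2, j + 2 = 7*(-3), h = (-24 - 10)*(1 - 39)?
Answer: 952648225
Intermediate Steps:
h = 1292 (h = -34*(-38) = 1292)
j = -23 (j = -2 + 7*(-3) = -2 - 21 = -23)
J(U) = 1 (J(U) = 2/(-4 + 3*2) = 2/(-4 + 6) = 2/2 = 2*(½) = 1)
((h + 50)*(0 + j) + J(-4))² = ((1292 + 50)*(0 - 23) + 1)² = (1342*(-23) + 1)² = (-30866 + 1)² = (-30865)² = 952648225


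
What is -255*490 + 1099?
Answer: -123851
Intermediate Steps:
-255*490 + 1099 = -124950 + 1099 = -123851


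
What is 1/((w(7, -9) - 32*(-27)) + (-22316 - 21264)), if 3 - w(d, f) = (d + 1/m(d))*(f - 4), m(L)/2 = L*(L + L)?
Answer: -196/8353899 ≈ -2.3462e-5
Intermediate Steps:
m(L) = 4*L² (m(L) = 2*(L*(L + L)) = 2*(L*(2*L)) = 2*(2*L²) = 4*L²)
w(d, f) = 3 - (-4 + f)*(d + 1/(4*d²)) (w(d, f) = 3 - (d + 1/(4*d²))*(f - 4) = 3 - (d + 1*(1/(4*d²)))*(-4 + f) = 3 - (d + 1/(4*d²))*(-4 + f) = 3 - (-4 + f)*(d + 1/(4*d²)))
1/((w(7, -9) - 32*(-27)) + (-22316 - 21264)) = 1/(((3 + 7⁻² + 4*7 - 1*7*(-9) - ¼*(-9)/7²) - 32*(-27)) + (-22316 - 21264)) = 1/(((3 + 1/49 + 28 + 63 - ¼*(-9)*1/49) + 864) - 43580) = 1/(((3 + 1/49 + 28 + 63 + 9/196) + 864) - 43580) = 1/((18437/196 + 864) - 43580) = 1/(187781/196 - 43580) = 1/(-8353899/196) = -196/8353899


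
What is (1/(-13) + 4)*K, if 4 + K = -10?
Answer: -714/13 ≈ -54.923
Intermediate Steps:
K = -14 (K = -4 - 10 = -14)
(1/(-13) + 4)*K = (1/(-13) + 4)*(-14) = (1*(-1/13) + 4)*(-14) = (-1/13 + 4)*(-14) = (51/13)*(-14) = -714/13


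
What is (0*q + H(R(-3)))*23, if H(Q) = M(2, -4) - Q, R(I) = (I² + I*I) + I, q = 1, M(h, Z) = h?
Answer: -299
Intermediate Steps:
R(I) = I + 2*I² (R(I) = (I² + I²) + I = 2*I² + I = I + 2*I²)
H(Q) = 2 - Q
(0*q + H(R(-3)))*23 = (0*1 + (2 - (-3)*(1 + 2*(-3))))*23 = (0 + (2 - (-3)*(1 - 6)))*23 = (0 + (2 - (-3)*(-5)))*23 = (0 + (2 - 1*15))*23 = (0 + (2 - 15))*23 = (0 - 13)*23 = -13*23 = -299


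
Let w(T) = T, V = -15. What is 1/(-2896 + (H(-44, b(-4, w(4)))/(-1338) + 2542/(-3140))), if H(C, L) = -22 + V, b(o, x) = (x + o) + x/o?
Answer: -525165/1521288467 ≈ -0.00034521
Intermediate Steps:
b(o, x) = o + x + x/o (b(o, x) = (o + x) + x/o = o + x + x/o)
H(C, L) = -37 (H(C, L) = -22 - 15 = -37)
1/(-2896 + (H(-44, b(-4, w(4)))/(-1338) + 2542/(-3140))) = 1/(-2896 + (-37/(-1338) + 2542/(-3140))) = 1/(-2896 + (-37*(-1/1338) + 2542*(-1/3140))) = 1/(-2896 + (37/1338 - 1271/1570)) = 1/(-2896 - 410627/525165) = 1/(-1521288467/525165) = -525165/1521288467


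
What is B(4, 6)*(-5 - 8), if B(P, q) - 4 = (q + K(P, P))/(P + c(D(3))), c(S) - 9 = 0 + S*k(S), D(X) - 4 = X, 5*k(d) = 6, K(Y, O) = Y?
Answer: -6214/107 ≈ -58.075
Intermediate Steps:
k(d) = 6/5 (k(d) = (⅕)*6 = 6/5)
D(X) = 4 + X
c(S) = 9 + 6*S/5 (c(S) = 9 + (0 + S*(6/5)) = 9 + (0 + 6*S/5) = 9 + 6*S/5)
B(P, q) = 4 + (P + q)/(87/5 + P) (B(P, q) = 4 + (q + P)/(P + (9 + 6*(4 + 3)/5)) = 4 + (P + q)/(P + (9 + (6/5)*7)) = 4 + (P + q)/(P + (9 + 42/5)) = 4 + (P + q)/(P + 87/5) = 4 + (P + q)/(87/5 + P))
B(4, 6)*(-5 - 8) = ((348 + 5*6 + 25*4)/(87 + 5*4))*(-5 - 8) = ((348 + 30 + 100)/(87 + 20))*(-13) = (478/107)*(-13) = -6214/107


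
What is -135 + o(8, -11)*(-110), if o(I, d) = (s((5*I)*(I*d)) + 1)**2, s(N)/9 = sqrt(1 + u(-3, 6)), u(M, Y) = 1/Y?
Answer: -10640 - 330*sqrt(42) ≈ -12779.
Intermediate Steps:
s(N) = 3*sqrt(42)/2 (s(N) = 9*sqrt(1 + 1/6) = 9*sqrt(7/6) = 9*(sqrt(42)/6) = 3*sqrt(42)/2)
o(I, d) = (1 + 3*sqrt(42)/2)**2 (o(I, d) = (3*sqrt(42)/2 + 1)**2 = (1 + 3*sqrt(42)/2)**2)
-135 + o(8, -11)*(-110) = -135 + (191/2 + 3*sqrt(42))*(-110) = -135 + (-10505 - 330*sqrt(42)) = -10640 - 330*sqrt(42)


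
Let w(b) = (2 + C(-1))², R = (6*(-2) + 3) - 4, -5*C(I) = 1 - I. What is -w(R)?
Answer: -64/25 ≈ -2.5600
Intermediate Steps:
C(I) = -⅕ + I/5 (C(I) = -(1 - I)/5 = -⅕ + I/5)
R = -13 (R = (-12 + 3) - 4 = -9 - 4 = -13)
w(b) = 64/25 (w(b) = (2 + (-⅕ + (⅕)*(-1)))² = (2 + (-⅕ - ⅕))² = (2 - ⅖)² = (8/5)² = 64/25)
-w(R) = -1*64/25 = -64/25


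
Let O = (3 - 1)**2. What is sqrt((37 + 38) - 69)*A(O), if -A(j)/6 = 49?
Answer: -294*sqrt(6) ≈ -720.15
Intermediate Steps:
O = 4 (O = 2**2 = 4)
A(j) = -294 (A(j) = -6*49 = -294)
sqrt((37 + 38) - 69)*A(O) = sqrt((37 + 38) - 69)*(-294) = sqrt(75 - 69)*(-294) = sqrt(6)*(-294) = -294*sqrt(6)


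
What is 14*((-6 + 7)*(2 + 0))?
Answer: 28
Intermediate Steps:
14*((-6 + 7)*(2 + 0)) = 14*(1*2) = 14*2 = 28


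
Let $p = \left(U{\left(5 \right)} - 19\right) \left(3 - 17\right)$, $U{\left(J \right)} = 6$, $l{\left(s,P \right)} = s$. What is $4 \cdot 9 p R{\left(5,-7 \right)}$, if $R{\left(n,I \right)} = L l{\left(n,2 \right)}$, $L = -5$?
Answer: $-163800$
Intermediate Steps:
$R{\left(n,I \right)} = - 5 n$
$p = 182$ ($p = \left(6 - 19\right) \left(3 - 17\right) = \left(-13\right) \left(-14\right) = 182$)
$4 \cdot 9 p R{\left(5,-7 \right)} = 4 \cdot 9 \cdot 182 \left(\left(-5\right) 5\right) = 36 \cdot 182 \left(-25\right) = 6552 \left(-25\right) = -163800$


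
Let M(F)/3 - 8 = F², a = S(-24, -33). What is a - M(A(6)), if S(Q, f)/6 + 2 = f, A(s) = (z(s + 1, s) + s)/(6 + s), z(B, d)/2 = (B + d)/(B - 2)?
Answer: -17746/75 ≈ -236.61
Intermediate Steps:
z(B, d) = 2*(B + d)/(-2 + B) (z(B, d) = 2*((B + d)/(B - 2)) = 2*((B + d)/(-2 + B)) = 2*(B + d)/(-2 + B))
A(s) = (s + 2*(1 + 2*s)/(-1 + s))/(6 + s) (A(s) = (2*((s + 1) + s)/(-2 + (s + 1)) + s)/(6 + s) = (2*((1 + s) + s)/(-2 + (1 + s)) + s)/(6 + s) = (2*(1 + 2*s)/(-1 + s) + s)/(6 + s) = (s + 2*(1 + 2*s)/(-1 + s))/(6 + s))
S(Q, f) = -12 + 6*f
a = -210 (a = -12 + 6*(-33) = -12 - 198 = -210)
M(F) = 24 + 3*F²
a - M(A(6)) = -210 - (24 + 3*((2 + 4*6 + 6*(-1 + 6))/((-1 + 6)*(6 + 6)))²) = -210 - (24 + 3*((2 + 24 + 6*5)/(5*12))²) = -210 - (24 + 3*((⅕)*(1/12)*(2 + 24 + 30))²) = -210 - (24 + 3*((⅕)*(1/12)*56)²) = -210 - (24 + 3*(14/15)²) = -210 - (24 + 3*(196/225)) = -210 - (24 + 196/75) = -210 - 1*1996/75 = -210 - 1996/75 = -17746/75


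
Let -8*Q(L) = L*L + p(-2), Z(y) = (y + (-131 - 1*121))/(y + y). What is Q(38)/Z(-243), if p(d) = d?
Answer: -19467/110 ≈ -176.97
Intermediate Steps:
Z(y) = (-252 + y)/(2*y) (Z(y) = (y + (-131 - 121))/((2*y)) = (y - 252)*(1/(2*y)) = (-252 + y)*(1/(2*y)) = (-252 + y)/(2*y))
Q(L) = ¼ - L²/8 (Q(L) = -(L*L - 2)/8 = -(L² - 2)/8 = -(-2 + L²)/8 = ¼ - L²/8)
Q(38)/Z(-243) = (¼ - ⅛*38²)/(((½)*(-252 - 243)/(-243))) = (¼ - ⅛*1444)/(((½)*(-1/243)*(-495))) = (¼ - 361/2)/(55/54) = -721/4*54/55 = -19467/110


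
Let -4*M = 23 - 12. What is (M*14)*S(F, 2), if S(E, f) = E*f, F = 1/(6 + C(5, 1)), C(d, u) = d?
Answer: -7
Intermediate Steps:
F = 1/11 (F = 1/(6 + 5) = 1/11 ≈ 0.090909)
M = -11/4 (M = -(23 - 12)/4 = -¼*11 = -11/4 ≈ -2.7500)
(M*14)*S(F, 2) = (-11/4*14)*((1/11)*2) = -77/2*2/11 = -7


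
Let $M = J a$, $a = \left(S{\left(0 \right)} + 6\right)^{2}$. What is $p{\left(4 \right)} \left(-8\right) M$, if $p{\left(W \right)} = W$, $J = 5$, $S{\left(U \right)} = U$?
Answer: $-5760$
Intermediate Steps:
$a = 36$ ($a = \left(0 + 6\right)^{2} = 6^{2} = 36$)
$M = 180$ ($M = 5 \cdot 36 = 180$)
$p{\left(4 \right)} \left(-8\right) M = 4 \left(-8\right) 180 = \left(-32\right) 180 = -5760$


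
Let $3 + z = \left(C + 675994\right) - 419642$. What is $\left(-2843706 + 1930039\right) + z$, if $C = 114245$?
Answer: $-543073$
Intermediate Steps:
$z = 370594$ ($z = -3 + \left(\left(114245 + 675994\right) - 419642\right) = -3 + \left(790239 - 419642\right) = -3 + 370597 = 370594$)
$\left(-2843706 + 1930039\right) + z = \left(-2843706 + 1930039\right) + 370594 = -913667 + 370594 = -543073$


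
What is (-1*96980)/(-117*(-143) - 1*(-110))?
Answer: -96980/16841 ≈ -5.7586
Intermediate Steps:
(-1*96980)/(-117*(-143) - 1*(-110)) = -96980/(16731 + 110) = -96980/16841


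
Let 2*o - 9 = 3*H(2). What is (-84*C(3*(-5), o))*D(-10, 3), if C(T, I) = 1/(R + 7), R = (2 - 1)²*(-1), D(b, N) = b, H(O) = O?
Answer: 140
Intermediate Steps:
R = -1 (R = 1²*(-1) = 1*(-1) = -1)
o = 15/2 (o = 9/2 + (3*2)/2 = 9/2 + (½)*6 = 9/2 + 3 = 15/2 ≈ 7.5000)
C(T, I) = ⅙ (C(T, I) = 1/(-1 + 7) = 1/6 = ⅙)
(-84*C(3*(-5), o))*D(-10, 3) = -84*⅙*(-10) = -14*(-10) = 140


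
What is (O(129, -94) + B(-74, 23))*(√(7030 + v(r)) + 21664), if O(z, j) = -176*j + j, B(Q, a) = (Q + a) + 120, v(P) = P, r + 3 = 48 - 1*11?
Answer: 357867616 + 33038*√1766 ≈ 3.5926e+8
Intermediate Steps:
r = 34 (r = -3 + (48 - 1*11) = -3 + (48 - 11) = -3 + 37 = 34)
B(Q, a) = 120 + Q + a
O(z, j) = -175*j
(O(129, -94) + B(-74, 23))*(√(7030 + v(r)) + 21664) = (-175*(-94) + (120 - 74 + 23))*(√(7030 + 34) + 21664) = (16450 + 69)*(√7064 + 21664) = 16519*(2*√1766 + 21664) = 16519*(21664 + 2*√1766) = 357867616 + 33038*√1766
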